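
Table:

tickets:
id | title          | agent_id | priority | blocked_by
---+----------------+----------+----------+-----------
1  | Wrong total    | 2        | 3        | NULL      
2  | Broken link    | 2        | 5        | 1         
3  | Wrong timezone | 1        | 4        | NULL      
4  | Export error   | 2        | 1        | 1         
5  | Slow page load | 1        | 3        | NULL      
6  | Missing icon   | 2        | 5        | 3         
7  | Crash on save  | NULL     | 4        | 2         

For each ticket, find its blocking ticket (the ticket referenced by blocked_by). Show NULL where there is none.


This is a self-join: tickets is joined to a second copy of itself, matching each row's blocked_by to another row's id. Use LEFT JOIN so rows with blocked_by=NULL are kept.
  - ticket 1 (Wrong total): blocked_by=NULL -> NULL
  - ticket 2 (Broken link): blocked_by=1 -> Wrong total
  - ticket 3 (Wrong timezone): blocked_by=NULL -> NULL
  - ticket 4 (Export error): blocked_by=1 -> Wrong total
  - ticket 5 (Slow page load): blocked_by=NULL -> NULL
  - ticket 6 (Missing icon): blocked_by=3 -> Wrong timezone
  - ticket 7 (Crash on save): blocked_by=2 -> Broken link

SQL:
SELECT a.title AS item, b.title AS blocked_by
FROM tickets a
LEFT JOIN tickets b ON a.blocked_by = b.id

Result:
item           | blocked_by    
---------------+---------------
Wrong total    | NULL          
Broken link    | Wrong total   
Wrong timezone | NULL          
Export error   | Wrong total   
Slow page load | NULL          
Missing icon   | Wrong timezone
Crash on save  | Broken link   


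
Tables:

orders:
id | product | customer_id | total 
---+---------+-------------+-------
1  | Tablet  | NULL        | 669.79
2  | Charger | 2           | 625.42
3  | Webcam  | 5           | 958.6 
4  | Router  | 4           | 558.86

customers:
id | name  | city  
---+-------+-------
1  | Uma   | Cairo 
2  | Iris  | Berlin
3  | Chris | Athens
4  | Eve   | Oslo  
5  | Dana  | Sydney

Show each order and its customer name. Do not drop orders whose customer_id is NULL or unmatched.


LEFT JOIN keeps every row from orders (the left table); where customer_id has no match in customers, the customer columns become NULL. Walk through each order:
  - order 1 (Tablet): customer_id=NULL, no match -> kept with NULL
  - order 2 (Charger): customer_id=2 -> matches Iris
  - order 3 (Webcam): customer_id=5 -> matches Dana
  - order 4 (Router): customer_id=4 -> matches Eve
All 4 rows appear; 1 has NULL customer.

SQL:
SELECT a.product, b.name AS customer
FROM orders a
LEFT JOIN customers b ON a.customer_id = b.id

Result:
product | customer
--------+---------
Tablet  | NULL    
Charger | Iris    
Webcam  | Dana    
Router  | Eve     


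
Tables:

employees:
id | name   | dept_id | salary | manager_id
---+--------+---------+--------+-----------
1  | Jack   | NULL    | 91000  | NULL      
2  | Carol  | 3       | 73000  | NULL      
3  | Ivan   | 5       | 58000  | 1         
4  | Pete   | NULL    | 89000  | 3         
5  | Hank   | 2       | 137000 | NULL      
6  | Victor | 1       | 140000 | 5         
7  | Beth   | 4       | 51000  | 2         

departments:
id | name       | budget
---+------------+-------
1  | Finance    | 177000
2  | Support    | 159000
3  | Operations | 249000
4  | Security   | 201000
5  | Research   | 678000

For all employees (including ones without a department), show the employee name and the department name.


LEFT JOIN keeps every row from employees (the left table); where dept_id has no match in departments, the department columns become NULL. Walk through each employee:
  - employee 1 (Jack): dept_id=NULL, no match -> kept with NULL
  - employee 2 (Carol): dept_id=3 -> matches Operations
  - employee 3 (Ivan): dept_id=5 -> matches Research
  - employee 4 (Pete): dept_id=NULL, no match -> kept with NULL
  - employee 5 (Hank): dept_id=2 -> matches Support
  - employee 6 (Victor): dept_id=1 -> matches Finance
  - employee 7 (Beth): dept_id=4 -> matches Security
All 7 rows appear; 2 have NULL department.

SQL:
SELECT a.name, b.name AS department
FROM employees a
LEFT JOIN departments b ON a.dept_id = b.id

Result:
name   | department
-------+-----------
Jack   | NULL      
Carol  | Operations
Ivan   | Research  
Pete   | NULL      
Hank   | Support   
Victor | Finance   
Beth   | Security  


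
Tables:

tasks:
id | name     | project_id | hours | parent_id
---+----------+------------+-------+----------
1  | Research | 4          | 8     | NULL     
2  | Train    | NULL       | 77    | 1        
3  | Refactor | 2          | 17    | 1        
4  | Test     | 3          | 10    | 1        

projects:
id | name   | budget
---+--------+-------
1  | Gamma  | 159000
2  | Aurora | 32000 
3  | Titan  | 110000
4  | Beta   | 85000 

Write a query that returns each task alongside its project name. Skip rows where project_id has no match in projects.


INNER JOIN keeps only tasks rows whose project_id matches an id in projects. Walk through each task:
  - task 1 (Research): project_id=4 -> matches Beta
  - task 2 (Train): project_id=NULL, no match -> dropped
  - task 3 (Refactor): project_id=2 -> matches Aurora
  - task 4 (Test): project_id=3 -> matches Titan
So 1 of 4 rows is dropped.

SQL:
SELECT a.name, b.name AS project
FROM tasks a
INNER JOIN projects b ON a.project_id = b.id

Result:
name     | project
---------+--------
Research | Beta   
Refactor | Aurora 
Test     | Titan  


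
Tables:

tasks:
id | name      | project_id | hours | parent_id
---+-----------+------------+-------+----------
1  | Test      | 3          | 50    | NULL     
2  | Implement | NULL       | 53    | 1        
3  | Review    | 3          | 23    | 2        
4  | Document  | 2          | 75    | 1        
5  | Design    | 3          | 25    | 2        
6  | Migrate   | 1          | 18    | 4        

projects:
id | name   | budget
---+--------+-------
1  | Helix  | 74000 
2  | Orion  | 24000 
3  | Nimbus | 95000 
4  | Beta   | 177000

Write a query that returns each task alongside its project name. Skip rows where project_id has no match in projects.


INNER JOIN keeps only tasks rows whose project_id matches an id in projects. Walk through each task:
  - task 1 (Test): project_id=3 -> matches Nimbus
  - task 2 (Implement): project_id=NULL, no match -> dropped
  - task 3 (Review): project_id=3 -> matches Nimbus
  - task 4 (Document): project_id=2 -> matches Orion
  - task 5 (Design): project_id=3 -> matches Nimbus
  - task 6 (Migrate): project_id=1 -> matches Helix
So 1 of 6 rows is dropped.

SQL:
SELECT a.name, b.name AS project
FROM tasks a
INNER JOIN projects b ON a.project_id = b.id

Result:
name     | project
---------+--------
Test     | Nimbus 
Review   | Nimbus 
Document | Orion  
Design   | Nimbus 
Migrate  | Helix  


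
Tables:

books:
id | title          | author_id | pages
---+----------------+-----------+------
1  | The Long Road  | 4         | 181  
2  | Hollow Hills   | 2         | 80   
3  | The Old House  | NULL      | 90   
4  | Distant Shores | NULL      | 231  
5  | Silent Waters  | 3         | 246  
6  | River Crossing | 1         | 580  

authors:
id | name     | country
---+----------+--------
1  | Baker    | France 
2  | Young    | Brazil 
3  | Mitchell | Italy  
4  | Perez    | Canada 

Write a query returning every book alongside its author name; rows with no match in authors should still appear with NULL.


LEFT JOIN keeps every row from books (the left table); where author_id has no match in authors, the author columns become NULL. Walk through each book:
  - book 1 (The Long Road): author_id=4 -> matches Perez
  - book 2 (Hollow Hills): author_id=2 -> matches Young
  - book 3 (The Old House): author_id=NULL, no match -> kept with NULL
  - book 4 (Distant Shores): author_id=NULL, no match -> kept with NULL
  - book 5 (Silent Waters): author_id=3 -> matches Mitchell
  - book 6 (River Crossing): author_id=1 -> matches Baker
All 6 rows appear; 2 have NULL author.

SQL:
SELECT a.title, b.name AS author
FROM books a
LEFT JOIN authors b ON a.author_id = b.id

Result:
title          | author  
---------------+---------
The Long Road  | Perez   
Hollow Hills   | Young   
The Old House  | NULL    
Distant Shores | NULL    
Silent Waters  | Mitchell
River Crossing | Baker   


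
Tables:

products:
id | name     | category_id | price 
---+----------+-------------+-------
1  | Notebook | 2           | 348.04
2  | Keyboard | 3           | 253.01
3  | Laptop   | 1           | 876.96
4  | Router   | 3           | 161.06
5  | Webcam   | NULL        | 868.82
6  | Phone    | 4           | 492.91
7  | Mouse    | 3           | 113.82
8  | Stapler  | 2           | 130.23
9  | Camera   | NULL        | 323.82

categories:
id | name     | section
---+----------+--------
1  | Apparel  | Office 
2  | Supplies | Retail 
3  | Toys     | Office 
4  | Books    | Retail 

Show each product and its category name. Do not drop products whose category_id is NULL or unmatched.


LEFT JOIN keeps every row from products (the left table); where category_id has no match in categories, the category columns become NULL. Walk through each product:
  - product 1 (Notebook): category_id=2 -> matches Supplies
  - product 2 (Keyboard): category_id=3 -> matches Toys
  - product 3 (Laptop): category_id=1 -> matches Apparel
  - product 4 (Router): category_id=3 -> matches Toys
  - product 5 (Webcam): category_id=NULL, no match -> kept with NULL
  - product 6 (Phone): category_id=4 -> matches Books
  - product 7 (Mouse): category_id=3 -> matches Toys
  - product 8 (Stapler): category_id=2 -> matches Supplies
  - product 9 (Camera): category_id=NULL, no match -> kept with NULL
All 9 rows appear; 2 have NULL category.

SQL:
SELECT a.name, b.name AS category
FROM products a
LEFT JOIN categories b ON a.category_id = b.id

Result:
name     | category
---------+---------
Notebook | Supplies
Keyboard | Toys    
Laptop   | Apparel 
Router   | Toys    
Webcam   | NULL    
Phone    | Books   
Mouse    | Toys    
Stapler  | Supplies
Camera   | NULL    


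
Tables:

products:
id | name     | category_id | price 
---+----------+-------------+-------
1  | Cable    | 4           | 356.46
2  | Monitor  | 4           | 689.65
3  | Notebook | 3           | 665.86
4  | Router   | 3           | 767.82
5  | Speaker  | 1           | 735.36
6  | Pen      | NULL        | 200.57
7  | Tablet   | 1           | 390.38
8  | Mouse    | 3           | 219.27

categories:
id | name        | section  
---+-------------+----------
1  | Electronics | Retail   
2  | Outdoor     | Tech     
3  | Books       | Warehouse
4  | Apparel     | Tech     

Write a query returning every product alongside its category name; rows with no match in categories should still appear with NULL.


LEFT JOIN keeps every row from products (the left table); where category_id has no match in categories, the category columns become NULL. Walk through each product:
  - product 1 (Cable): category_id=4 -> matches Apparel
  - product 2 (Monitor): category_id=4 -> matches Apparel
  - product 3 (Notebook): category_id=3 -> matches Books
  - product 4 (Router): category_id=3 -> matches Books
  - product 5 (Speaker): category_id=1 -> matches Electronics
  - product 6 (Pen): category_id=NULL, no match -> kept with NULL
  - product 7 (Tablet): category_id=1 -> matches Electronics
  - product 8 (Mouse): category_id=3 -> matches Books
All 8 rows appear; 1 has NULL category.

SQL:
SELECT a.name, b.name AS category
FROM products a
LEFT JOIN categories b ON a.category_id = b.id

Result:
name     | category   
---------+------------
Cable    | Apparel    
Monitor  | Apparel    
Notebook | Books      
Router   | Books      
Speaker  | Electronics
Pen      | NULL       
Tablet   | Electronics
Mouse    | Books      


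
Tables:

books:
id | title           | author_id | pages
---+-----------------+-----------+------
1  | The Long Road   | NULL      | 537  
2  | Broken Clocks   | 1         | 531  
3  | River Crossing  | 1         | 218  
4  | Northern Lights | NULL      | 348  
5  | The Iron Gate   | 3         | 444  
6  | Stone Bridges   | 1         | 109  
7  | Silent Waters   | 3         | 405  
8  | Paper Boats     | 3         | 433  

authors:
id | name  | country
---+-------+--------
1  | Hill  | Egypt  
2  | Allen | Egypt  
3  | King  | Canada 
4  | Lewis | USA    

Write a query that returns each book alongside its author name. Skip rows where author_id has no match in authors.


INNER JOIN keeps only books rows whose author_id matches an id in authors. Walk through each book:
  - book 1 (The Long Road): author_id=NULL, no match -> dropped
  - book 2 (Broken Clocks): author_id=1 -> matches Hill
  - book 3 (River Crossing): author_id=1 -> matches Hill
  - book 4 (Northern Lights): author_id=NULL, no match -> dropped
  - book 5 (The Iron Gate): author_id=3 -> matches King
  - book 6 (Stone Bridges): author_id=1 -> matches Hill
  - book 7 (Silent Waters): author_id=3 -> matches King
  - book 8 (Paper Boats): author_id=3 -> matches King
So 2 of 8 rows are dropped.

SQL:
SELECT a.title, b.name AS author
FROM books a
INNER JOIN authors b ON a.author_id = b.id

Result:
title          | author
---------------+-------
Broken Clocks  | Hill  
River Crossing | Hill  
The Iron Gate  | King  
Stone Bridges  | Hill  
Silent Waters  | King  
Paper Boats    | King  


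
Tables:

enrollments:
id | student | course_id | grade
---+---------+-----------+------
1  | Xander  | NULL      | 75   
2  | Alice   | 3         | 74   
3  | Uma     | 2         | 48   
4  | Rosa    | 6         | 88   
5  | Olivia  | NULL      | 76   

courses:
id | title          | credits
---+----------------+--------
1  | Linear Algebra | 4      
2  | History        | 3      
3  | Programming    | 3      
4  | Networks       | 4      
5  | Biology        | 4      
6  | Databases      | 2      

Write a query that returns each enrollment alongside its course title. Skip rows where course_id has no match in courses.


INNER JOIN keeps only enrollments rows whose course_id matches an id in courses. Walk through each enrollment:
  - enrollment 1 (Xander): course_id=NULL, no match -> dropped
  - enrollment 2 (Alice): course_id=3 -> matches Programming
  - enrollment 3 (Uma): course_id=2 -> matches History
  - enrollment 4 (Rosa): course_id=6 -> matches Databases
  - enrollment 5 (Olivia): course_id=NULL, no match -> dropped
So 2 of 5 rows are dropped.

SQL:
SELECT a.student, b.title AS course
FROM enrollments a
INNER JOIN courses b ON a.course_id = b.id

Result:
student | course     
--------+------------
Alice   | Programming
Uma     | History    
Rosa    | Databases  


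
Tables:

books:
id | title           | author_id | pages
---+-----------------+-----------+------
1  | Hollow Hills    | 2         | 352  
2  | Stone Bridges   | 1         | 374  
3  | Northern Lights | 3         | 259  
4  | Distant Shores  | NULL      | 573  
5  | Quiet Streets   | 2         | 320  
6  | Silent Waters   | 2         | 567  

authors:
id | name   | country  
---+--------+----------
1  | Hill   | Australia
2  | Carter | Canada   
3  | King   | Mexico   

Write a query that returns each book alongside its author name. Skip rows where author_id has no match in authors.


INNER JOIN keeps only books rows whose author_id matches an id in authors. Walk through each book:
  - book 1 (Hollow Hills): author_id=2 -> matches Carter
  - book 2 (Stone Bridges): author_id=1 -> matches Hill
  - book 3 (Northern Lights): author_id=3 -> matches King
  - book 4 (Distant Shores): author_id=NULL, no match -> dropped
  - book 5 (Quiet Streets): author_id=2 -> matches Carter
  - book 6 (Silent Waters): author_id=2 -> matches Carter
So 1 of 6 rows is dropped.

SQL:
SELECT a.title, b.name AS author
FROM books a
INNER JOIN authors b ON a.author_id = b.id

Result:
title           | author
----------------+-------
Hollow Hills    | Carter
Stone Bridges   | Hill  
Northern Lights | King  
Quiet Streets   | Carter
Silent Waters   | Carter


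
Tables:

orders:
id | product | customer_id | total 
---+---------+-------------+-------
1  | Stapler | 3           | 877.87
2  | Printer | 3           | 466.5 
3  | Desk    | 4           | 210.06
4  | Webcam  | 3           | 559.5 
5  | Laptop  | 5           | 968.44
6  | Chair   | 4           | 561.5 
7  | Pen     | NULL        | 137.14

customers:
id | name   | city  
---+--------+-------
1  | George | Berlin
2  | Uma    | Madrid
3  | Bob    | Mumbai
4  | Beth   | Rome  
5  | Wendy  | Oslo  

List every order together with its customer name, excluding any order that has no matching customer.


INNER JOIN keeps only orders rows whose customer_id matches an id in customers. Walk through each order:
  - order 1 (Stapler): customer_id=3 -> matches Bob
  - order 2 (Printer): customer_id=3 -> matches Bob
  - order 3 (Desk): customer_id=4 -> matches Beth
  - order 4 (Webcam): customer_id=3 -> matches Bob
  - order 5 (Laptop): customer_id=5 -> matches Wendy
  - order 6 (Chair): customer_id=4 -> matches Beth
  - order 7 (Pen): customer_id=NULL, no match -> dropped
So 1 of 7 rows is dropped.

SQL:
SELECT a.product, b.name AS customer
FROM orders a
INNER JOIN customers b ON a.customer_id = b.id

Result:
product | customer
--------+---------
Stapler | Bob     
Printer | Bob     
Desk    | Beth    
Webcam  | Bob     
Laptop  | Wendy   
Chair   | Beth    


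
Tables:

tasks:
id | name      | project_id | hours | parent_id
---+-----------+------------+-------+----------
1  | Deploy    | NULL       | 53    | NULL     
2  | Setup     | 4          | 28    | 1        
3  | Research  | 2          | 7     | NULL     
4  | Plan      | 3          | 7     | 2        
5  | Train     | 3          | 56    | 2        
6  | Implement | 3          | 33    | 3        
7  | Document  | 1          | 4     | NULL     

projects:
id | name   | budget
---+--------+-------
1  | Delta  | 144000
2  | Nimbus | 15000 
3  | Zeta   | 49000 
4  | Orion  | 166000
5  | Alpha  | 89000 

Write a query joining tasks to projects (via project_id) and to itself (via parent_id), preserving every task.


Two LEFT JOINs from the same base table tasks: one to projects via project_id, one to tasks itself via parent_id. Both are LEFT so every task is preserved.
Match against projects:
  - task 1 (Deploy): project_id=NULL, no match -> kept with NULL
  - task 2 (Setup): project_id=4 -> matches Orion
  - task 3 (Research): project_id=2 -> matches Nimbus
  - task 4 (Plan): project_id=3 -> matches Zeta
  - task 5 (Train): project_id=3 -> matches Zeta
  - task 6 (Implement): project_id=3 -> matches Zeta
  - task 7 (Document): project_id=1 -> matches Delta
Match against tasks (self):
  - task 1 (Deploy): parent_id=NULL -> NULL
  - task 2 (Setup): parent_id=1 -> Deploy
  - task 3 (Research): parent_id=NULL -> NULL
  - task 4 (Plan): parent_id=2 -> Setup
  - task 5 (Train): parent_id=2 -> Setup
  - task 6 (Implement): parent_id=3 -> Research
  - task 7 (Document): parent_id=NULL -> NULL

SQL:
SELECT a.name, b.name AS project, c.name AS parent
FROM tasks a
LEFT JOIN projects b ON a.project_id = b.id
LEFT JOIN tasks c ON a.parent_id = c.id

Result:
name      | project | parent  
----------+---------+---------
Deploy    | NULL    | NULL    
Setup     | Orion   | Deploy  
Research  | Nimbus  | NULL    
Plan      | Zeta    | Setup   
Train     | Zeta    | Setup   
Implement | Zeta    | Research
Document  | Delta   | NULL    


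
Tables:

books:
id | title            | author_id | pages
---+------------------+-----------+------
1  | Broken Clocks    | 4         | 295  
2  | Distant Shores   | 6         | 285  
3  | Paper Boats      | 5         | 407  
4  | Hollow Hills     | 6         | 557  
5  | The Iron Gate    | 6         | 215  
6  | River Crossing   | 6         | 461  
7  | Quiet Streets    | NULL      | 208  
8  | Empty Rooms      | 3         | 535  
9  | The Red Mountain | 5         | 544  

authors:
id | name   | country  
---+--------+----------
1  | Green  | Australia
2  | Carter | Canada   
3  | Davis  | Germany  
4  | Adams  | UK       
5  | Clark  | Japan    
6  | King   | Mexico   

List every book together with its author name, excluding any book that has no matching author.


INNER JOIN keeps only books rows whose author_id matches an id in authors. Walk through each book:
  - book 1 (Broken Clocks): author_id=4 -> matches Adams
  - book 2 (Distant Shores): author_id=6 -> matches King
  - book 3 (Paper Boats): author_id=5 -> matches Clark
  - book 4 (Hollow Hills): author_id=6 -> matches King
  - book 5 (The Iron Gate): author_id=6 -> matches King
  - book 6 (River Crossing): author_id=6 -> matches King
  - book 7 (Quiet Streets): author_id=NULL, no match -> dropped
  - book 8 (Empty Rooms): author_id=3 -> matches Davis
  - book 9 (The Red Mountain): author_id=5 -> matches Clark
So 1 of 9 rows is dropped.

SQL:
SELECT a.title, b.name AS author
FROM books a
INNER JOIN authors b ON a.author_id = b.id

Result:
title            | author
-----------------+-------
Broken Clocks    | Adams 
Distant Shores   | King  
Paper Boats      | Clark 
Hollow Hills     | King  
The Iron Gate    | King  
River Crossing   | King  
Empty Rooms      | Davis 
The Red Mountain | Clark 


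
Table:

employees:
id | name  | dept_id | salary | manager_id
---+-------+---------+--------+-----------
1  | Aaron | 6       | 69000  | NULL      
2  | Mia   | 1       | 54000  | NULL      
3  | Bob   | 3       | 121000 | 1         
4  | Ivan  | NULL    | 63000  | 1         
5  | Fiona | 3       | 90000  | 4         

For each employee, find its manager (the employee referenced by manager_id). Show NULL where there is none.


This is a self-join: employees is joined to a second copy of itself, matching each row's manager_id to another row's id. Use LEFT JOIN so rows with manager_id=NULL are kept.
  - employee 1 (Aaron): manager_id=NULL -> NULL
  - employee 2 (Mia): manager_id=NULL -> NULL
  - employee 3 (Bob): manager_id=1 -> Aaron
  - employee 4 (Ivan): manager_id=1 -> Aaron
  - employee 5 (Fiona): manager_id=4 -> Ivan

SQL:
SELECT a.name AS item, b.name AS manager
FROM employees a
LEFT JOIN employees b ON a.manager_id = b.id

Result:
item  | manager
------+--------
Aaron | NULL   
Mia   | NULL   
Bob   | Aaron  
Ivan  | Aaron  
Fiona | Ivan   


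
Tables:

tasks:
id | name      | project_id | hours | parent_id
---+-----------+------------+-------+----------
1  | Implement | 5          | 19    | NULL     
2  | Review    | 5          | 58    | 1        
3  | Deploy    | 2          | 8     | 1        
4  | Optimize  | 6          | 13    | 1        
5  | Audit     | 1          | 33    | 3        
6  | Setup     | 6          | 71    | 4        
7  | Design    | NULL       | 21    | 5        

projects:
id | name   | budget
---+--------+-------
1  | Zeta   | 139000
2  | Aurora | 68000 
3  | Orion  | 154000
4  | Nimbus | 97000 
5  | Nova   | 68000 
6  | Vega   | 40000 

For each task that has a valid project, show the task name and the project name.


INNER JOIN keeps only tasks rows whose project_id matches an id in projects. Walk through each task:
  - task 1 (Implement): project_id=5 -> matches Nova
  - task 2 (Review): project_id=5 -> matches Nova
  - task 3 (Deploy): project_id=2 -> matches Aurora
  - task 4 (Optimize): project_id=6 -> matches Vega
  - task 5 (Audit): project_id=1 -> matches Zeta
  - task 6 (Setup): project_id=6 -> matches Vega
  - task 7 (Design): project_id=NULL, no match -> dropped
So 1 of 7 rows is dropped.

SQL:
SELECT a.name, b.name AS project
FROM tasks a
INNER JOIN projects b ON a.project_id = b.id

Result:
name      | project
----------+--------
Implement | Nova   
Review    | Nova   
Deploy    | Aurora 
Optimize  | Vega   
Audit     | Zeta   
Setup     | Vega   


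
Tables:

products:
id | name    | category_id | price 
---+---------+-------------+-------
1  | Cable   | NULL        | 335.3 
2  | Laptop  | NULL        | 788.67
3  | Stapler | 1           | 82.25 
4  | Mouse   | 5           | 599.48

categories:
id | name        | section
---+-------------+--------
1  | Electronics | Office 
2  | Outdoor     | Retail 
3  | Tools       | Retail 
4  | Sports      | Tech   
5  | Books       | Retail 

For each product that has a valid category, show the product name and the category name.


INNER JOIN keeps only products rows whose category_id matches an id in categories. Walk through each product:
  - product 1 (Cable): category_id=NULL, no match -> dropped
  - product 2 (Laptop): category_id=NULL, no match -> dropped
  - product 3 (Stapler): category_id=1 -> matches Electronics
  - product 4 (Mouse): category_id=5 -> matches Books
So 2 of 4 rows are dropped.

SQL:
SELECT a.name, b.name AS category
FROM products a
INNER JOIN categories b ON a.category_id = b.id

Result:
name    | category   
--------+------------
Stapler | Electronics
Mouse   | Books      


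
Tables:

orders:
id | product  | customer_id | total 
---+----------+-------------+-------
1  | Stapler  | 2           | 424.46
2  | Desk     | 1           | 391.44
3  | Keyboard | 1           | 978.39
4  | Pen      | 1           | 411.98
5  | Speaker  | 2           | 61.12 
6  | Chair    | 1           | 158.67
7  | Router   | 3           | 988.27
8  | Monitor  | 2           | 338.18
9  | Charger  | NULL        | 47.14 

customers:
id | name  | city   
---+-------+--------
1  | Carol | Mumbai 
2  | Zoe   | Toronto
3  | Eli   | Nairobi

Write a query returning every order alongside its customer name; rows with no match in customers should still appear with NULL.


LEFT JOIN keeps every row from orders (the left table); where customer_id has no match in customers, the customer columns become NULL. Walk through each order:
  - order 1 (Stapler): customer_id=2 -> matches Zoe
  - order 2 (Desk): customer_id=1 -> matches Carol
  - order 3 (Keyboard): customer_id=1 -> matches Carol
  - order 4 (Pen): customer_id=1 -> matches Carol
  - order 5 (Speaker): customer_id=2 -> matches Zoe
  - order 6 (Chair): customer_id=1 -> matches Carol
  - order 7 (Router): customer_id=3 -> matches Eli
  - order 8 (Monitor): customer_id=2 -> matches Zoe
  - order 9 (Charger): customer_id=NULL, no match -> kept with NULL
All 9 rows appear; 1 has NULL customer.

SQL:
SELECT a.product, b.name AS customer
FROM orders a
LEFT JOIN customers b ON a.customer_id = b.id

Result:
product  | customer
---------+---------
Stapler  | Zoe     
Desk     | Carol   
Keyboard | Carol   
Pen      | Carol   
Speaker  | Zoe     
Chair    | Carol   
Router   | Eli     
Monitor  | Zoe     
Charger  | NULL    


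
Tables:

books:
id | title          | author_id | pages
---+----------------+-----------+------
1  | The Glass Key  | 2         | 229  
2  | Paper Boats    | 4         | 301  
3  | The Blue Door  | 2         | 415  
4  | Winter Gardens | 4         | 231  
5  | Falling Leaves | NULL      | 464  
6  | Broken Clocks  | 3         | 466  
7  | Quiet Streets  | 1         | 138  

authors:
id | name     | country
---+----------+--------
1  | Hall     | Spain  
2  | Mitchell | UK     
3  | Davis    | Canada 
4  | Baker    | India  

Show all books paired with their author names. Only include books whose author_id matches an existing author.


INNER JOIN keeps only books rows whose author_id matches an id in authors. Walk through each book:
  - book 1 (The Glass Key): author_id=2 -> matches Mitchell
  - book 2 (Paper Boats): author_id=4 -> matches Baker
  - book 3 (The Blue Door): author_id=2 -> matches Mitchell
  - book 4 (Winter Gardens): author_id=4 -> matches Baker
  - book 5 (Falling Leaves): author_id=NULL, no match -> dropped
  - book 6 (Broken Clocks): author_id=3 -> matches Davis
  - book 7 (Quiet Streets): author_id=1 -> matches Hall
So 1 of 7 rows is dropped.

SQL:
SELECT a.title, b.name AS author
FROM books a
INNER JOIN authors b ON a.author_id = b.id

Result:
title          | author  
---------------+---------
The Glass Key  | Mitchell
Paper Boats    | Baker   
The Blue Door  | Mitchell
Winter Gardens | Baker   
Broken Clocks  | Davis   
Quiet Streets  | Hall    


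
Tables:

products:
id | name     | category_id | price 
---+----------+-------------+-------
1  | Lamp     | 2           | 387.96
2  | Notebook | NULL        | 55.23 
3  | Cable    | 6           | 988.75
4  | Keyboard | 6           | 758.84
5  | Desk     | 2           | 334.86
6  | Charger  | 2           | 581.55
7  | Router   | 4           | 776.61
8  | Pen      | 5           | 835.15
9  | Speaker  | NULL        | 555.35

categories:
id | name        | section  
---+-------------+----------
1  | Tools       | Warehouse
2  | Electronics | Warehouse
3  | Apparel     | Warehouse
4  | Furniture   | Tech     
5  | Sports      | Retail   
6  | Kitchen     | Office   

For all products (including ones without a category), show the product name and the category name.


LEFT JOIN keeps every row from products (the left table); where category_id has no match in categories, the category columns become NULL. Walk through each product:
  - product 1 (Lamp): category_id=2 -> matches Electronics
  - product 2 (Notebook): category_id=NULL, no match -> kept with NULL
  - product 3 (Cable): category_id=6 -> matches Kitchen
  - product 4 (Keyboard): category_id=6 -> matches Kitchen
  - product 5 (Desk): category_id=2 -> matches Electronics
  - product 6 (Charger): category_id=2 -> matches Electronics
  - product 7 (Router): category_id=4 -> matches Furniture
  - product 8 (Pen): category_id=5 -> matches Sports
  - product 9 (Speaker): category_id=NULL, no match -> kept with NULL
All 9 rows appear; 2 have NULL category.

SQL:
SELECT a.name, b.name AS category
FROM products a
LEFT JOIN categories b ON a.category_id = b.id

Result:
name     | category   
---------+------------
Lamp     | Electronics
Notebook | NULL       
Cable    | Kitchen    
Keyboard | Kitchen    
Desk     | Electronics
Charger  | Electronics
Router   | Furniture  
Pen      | Sports     
Speaker  | NULL       


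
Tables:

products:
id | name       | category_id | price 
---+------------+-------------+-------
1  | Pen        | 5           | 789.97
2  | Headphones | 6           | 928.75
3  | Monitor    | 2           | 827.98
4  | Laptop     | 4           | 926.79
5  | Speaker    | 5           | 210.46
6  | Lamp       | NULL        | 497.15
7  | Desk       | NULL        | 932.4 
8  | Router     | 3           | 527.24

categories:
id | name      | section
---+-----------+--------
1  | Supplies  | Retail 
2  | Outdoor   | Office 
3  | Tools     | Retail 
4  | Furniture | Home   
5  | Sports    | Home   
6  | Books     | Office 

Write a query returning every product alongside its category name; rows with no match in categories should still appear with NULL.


LEFT JOIN keeps every row from products (the left table); where category_id has no match in categories, the category columns become NULL. Walk through each product:
  - product 1 (Pen): category_id=5 -> matches Sports
  - product 2 (Headphones): category_id=6 -> matches Books
  - product 3 (Monitor): category_id=2 -> matches Outdoor
  - product 4 (Laptop): category_id=4 -> matches Furniture
  - product 5 (Speaker): category_id=5 -> matches Sports
  - product 6 (Lamp): category_id=NULL, no match -> kept with NULL
  - product 7 (Desk): category_id=NULL, no match -> kept with NULL
  - product 8 (Router): category_id=3 -> matches Tools
All 8 rows appear; 2 have NULL category.

SQL:
SELECT a.name, b.name AS category
FROM products a
LEFT JOIN categories b ON a.category_id = b.id

Result:
name       | category 
-----------+----------
Pen        | Sports   
Headphones | Books    
Monitor    | Outdoor  
Laptop     | Furniture
Speaker    | Sports   
Lamp       | NULL     
Desk       | NULL     
Router     | Tools    


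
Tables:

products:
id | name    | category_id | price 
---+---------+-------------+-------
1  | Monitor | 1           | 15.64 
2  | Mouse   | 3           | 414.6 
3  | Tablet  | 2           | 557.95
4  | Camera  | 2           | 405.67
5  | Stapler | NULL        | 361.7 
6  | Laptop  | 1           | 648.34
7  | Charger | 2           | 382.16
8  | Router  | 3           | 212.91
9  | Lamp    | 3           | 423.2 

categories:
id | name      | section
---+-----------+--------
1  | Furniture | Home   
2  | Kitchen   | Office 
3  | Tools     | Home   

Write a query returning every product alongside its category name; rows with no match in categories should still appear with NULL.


LEFT JOIN keeps every row from products (the left table); where category_id has no match in categories, the category columns become NULL. Walk through each product:
  - product 1 (Monitor): category_id=1 -> matches Furniture
  - product 2 (Mouse): category_id=3 -> matches Tools
  - product 3 (Tablet): category_id=2 -> matches Kitchen
  - product 4 (Camera): category_id=2 -> matches Kitchen
  - product 5 (Stapler): category_id=NULL, no match -> kept with NULL
  - product 6 (Laptop): category_id=1 -> matches Furniture
  - product 7 (Charger): category_id=2 -> matches Kitchen
  - product 8 (Router): category_id=3 -> matches Tools
  - product 9 (Lamp): category_id=3 -> matches Tools
All 9 rows appear; 1 has NULL category.

SQL:
SELECT a.name, b.name AS category
FROM products a
LEFT JOIN categories b ON a.category_id = b.id

Result:
name    | category 
--------+----------
Monitor | Furniture
Mouse   | Tools    
Tablet  | Kitchen  
Camera  | Kitchen  
Stapler | NULL     
Laptop  | Furniture
Charger | Kitchen  
Router  | Tools    
Lamp    | Tools    


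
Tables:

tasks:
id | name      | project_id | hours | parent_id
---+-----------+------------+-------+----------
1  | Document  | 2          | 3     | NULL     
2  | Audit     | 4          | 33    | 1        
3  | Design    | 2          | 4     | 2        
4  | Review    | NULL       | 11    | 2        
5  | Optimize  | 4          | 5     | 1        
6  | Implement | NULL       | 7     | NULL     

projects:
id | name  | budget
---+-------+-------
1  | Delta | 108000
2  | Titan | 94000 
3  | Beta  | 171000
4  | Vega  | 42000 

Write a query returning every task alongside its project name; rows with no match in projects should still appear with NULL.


LEFT JOIN keeps every row from tasks (the left table); where project_id has no match in projects, the project columns become NULL. Walk through each task:
  - task 1 (Document): project_id=2 -> matches Titan
  - task 2 (Audit): project_id=4 -> matches Vega
  - task 3 (Design): project_id=2 -> matches Titan
  - task 4 (Review): project_id=NULL, no match -> kept with NULL
  - task 5 (Optimize): project_id=4 -> matches Vega
  - task 6 (Implement): project_id=NULL, no match -> kept with NULL
All 6 rows appear; 2 have NULL project.

SQL:
SELECT a.name, b.name AS project
FROM tasks a
LEFT JOIN projects b ON a.project_id = b.id

Result:
name      | project
----------+--------
Document  | Titan  
Audit     | Vega   
Design    | Titan  
Review    | NULL   
Optimize  | Vega   
Implement | NULL   


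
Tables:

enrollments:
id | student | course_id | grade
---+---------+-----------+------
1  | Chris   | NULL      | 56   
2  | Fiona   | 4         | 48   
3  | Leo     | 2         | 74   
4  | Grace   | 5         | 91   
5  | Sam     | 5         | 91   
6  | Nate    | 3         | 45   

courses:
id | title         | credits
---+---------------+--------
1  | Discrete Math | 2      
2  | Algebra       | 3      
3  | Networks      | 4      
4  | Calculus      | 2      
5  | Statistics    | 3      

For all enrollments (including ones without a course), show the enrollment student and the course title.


LEFT JOIN keeps every row from enrollments (the left table); where course_id has no match in courses, the course columns become NULL. Walk through each enrollment:
  - enrollment 1 (Chris): course_id=NULL, no match -> kept with NULL
  - enrollment 2 (Fiona): course_id=4 -> matches Calculus
  - enrollment 3 (Leo): course_id=2 -> matches Algebra
  - enrollment 4 (Grace): course_id=5 -> matches Statistics
  - enrollment 5 (Sam): course_id=5 -> matches Statistics
  - enrollment 6 (Nate): course_id=3 -> matches Networks
All 6 rows appear; 1 has NULL course.

SQL:
SELECT a.student, b.title AS course
FROM enrollments a
LEFT JOIN courses b ON a.course_id = b.id

Result:
student | course    
--------+-----------
Chris   | NULL      
Fiona   | Calculus  
Leo     | Algebra   
Grace   | Statistics
Sam     | Statistics
Nate    | Networks  


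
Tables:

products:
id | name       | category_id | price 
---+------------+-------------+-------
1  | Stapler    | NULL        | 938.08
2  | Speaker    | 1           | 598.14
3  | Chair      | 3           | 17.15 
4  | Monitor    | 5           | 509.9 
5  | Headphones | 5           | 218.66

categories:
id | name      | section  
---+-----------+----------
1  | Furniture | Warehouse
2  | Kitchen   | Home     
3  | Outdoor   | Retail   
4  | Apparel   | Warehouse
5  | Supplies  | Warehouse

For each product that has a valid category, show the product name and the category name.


INNER JOIN keeps only products rows whose category_id matches an id in categories. Walk through each product:
  - product 1 (Stapler): category_id=NULL, no match -> dropped
  - product 2 (Speaker): category_id=1 -> matches Furniture
  - product 3 (Chair): category_id=3 -> matches Outdoor
  - product 4 (Monitor): category_id=5 -> matches Supplies
  - product 5 (Headphones): category_id=5 -> matches Supplies
So 1 of 5 rows is dropped.

SQL:
SELECT a.name, b.name AS category
FROM products a
INNER JOIN categories b ON a.category_id = b.id

Result:
name       | category 
-----------+----------
Speaker    | Furniture
Chair      | Outdoor  
Monitor    | Supplies 
Headphones | Supplies 


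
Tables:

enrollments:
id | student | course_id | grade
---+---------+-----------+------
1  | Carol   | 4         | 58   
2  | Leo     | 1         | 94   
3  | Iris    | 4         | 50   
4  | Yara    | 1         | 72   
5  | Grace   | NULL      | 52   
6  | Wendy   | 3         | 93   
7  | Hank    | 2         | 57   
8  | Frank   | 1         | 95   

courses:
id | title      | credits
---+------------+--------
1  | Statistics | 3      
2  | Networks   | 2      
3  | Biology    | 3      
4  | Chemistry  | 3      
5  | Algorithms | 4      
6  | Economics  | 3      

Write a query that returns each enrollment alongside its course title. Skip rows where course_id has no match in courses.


INNER JOIN keeps only enrollments rows whose course_id matches an id in courses. Walk through each enrollment:
  - enrollment 1 (Carol): course_id=4 -> matches Chemistry
  - enrollment 2 (Leo): course_id=1 -> matches Statistics
  - enrollment 3 (Iris): course_id=4 -> matches Chemistry
  - enrollment 4 (Yara): course_id=1 -> matches Statistics
  - enrollment 5 (Grace): course_id=NULL, no match -> dropped
  - enrollment 6 (Wendy): course_id=3 -> matches Biology
  - enrollment 7 (Hank): course_id=2 -> matches Networks
  - enrollment 8 (Frank): course_id=1 -> matches Statistics
So 1 of 8 rows is dropped.

SQL:
SELECT a.student, b.title AS course
FROM enrollments a
INNER JOIN courses b ON a.course_id = b.id

Result:
student | course    
--------+-----------
Carol   | Chemistry 
Leo     | Statistics
Iris    | Chemistry 
Yara    | Statistics
Wendy   | Biology   
Hank    | Networks  
Frank   | Statistics


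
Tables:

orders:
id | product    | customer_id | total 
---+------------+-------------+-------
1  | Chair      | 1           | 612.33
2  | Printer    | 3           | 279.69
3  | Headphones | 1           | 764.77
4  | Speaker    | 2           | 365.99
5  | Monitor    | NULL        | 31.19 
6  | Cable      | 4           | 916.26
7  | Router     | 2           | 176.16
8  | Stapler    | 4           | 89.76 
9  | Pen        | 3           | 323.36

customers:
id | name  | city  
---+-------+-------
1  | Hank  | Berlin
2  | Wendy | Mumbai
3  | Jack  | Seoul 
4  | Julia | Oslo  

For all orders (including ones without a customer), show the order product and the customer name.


LEFT JOIN keeps every row from orders (the left table); where customer_id has no match in customers, the customer columns become NULL. Walk through each order:
  - order 1 (Chair): customer_id=1 -> matches Hank
  - order 2 (Printer): customer_id=3 -> matches Jack
  - order 3 (Headphones): customer_id=1 -> matches Hank
  - order 4 (Speaker): customer_id=2 -> matches Wendy
  - order 5 (Monitor): customer_id=NULL, no match -> kept with NULL
  - order 6 (Cable): customer_id=4 -> matches Julia
  - order 7 (Router): customer_id=2 -> matches Wendy
  - order 8 (Stapler): customer_id=4 -> matches Julia
  - order 9 (Pen): customer_id=3 -> matches Jack
All 9 rows appear; 1 has NULL customer.

SQL:
SELECT a.product, b.name AS customer
FROM orders a
LEFT JOIN customers b ON a.customer_id = b.id

Result:
product    | customer
-----------+---------
Chair      | Hank    
Printer    | Jack    
Headphones | Hank    
Speaker    | Wendy   
Monitor    | NULL    
Cable      | Julia   
Router     | Wendy   
Stapler    | Julia   
Pen        | Jack    
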